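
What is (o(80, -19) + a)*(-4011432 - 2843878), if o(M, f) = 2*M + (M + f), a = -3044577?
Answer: 20870004130360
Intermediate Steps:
o(M, f) = f + 3*M
(o(80, -19) + a)*(-4011432 - 2843878) = ((-19 + 3*80) - 3044577)*(-4011432 - 2843878) = ((-19 + 240) - 3044577)*(-6855310) = (221 - 3044577)*(-6855310) = -3044356*(-6855310) = 20870004130360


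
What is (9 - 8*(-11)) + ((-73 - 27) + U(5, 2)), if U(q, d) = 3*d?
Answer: 3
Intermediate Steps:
(9 - 8*(-11)) + ((-73 - 27) + U(5, 2)) = (9 - 8*(-11)) + ((-73 - 27) + 3*2) = (9 + 88) + (-100 + 6) = 97 - 94 = 3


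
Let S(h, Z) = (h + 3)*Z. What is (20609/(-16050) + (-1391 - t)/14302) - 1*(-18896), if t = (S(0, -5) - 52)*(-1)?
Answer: 2168601925391/114773550 ≈ 18895.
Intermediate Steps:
S(h, Z) = Z*(3 + h) (S(h, Z) = (3 + h)*Z = Z*(3 + h))
t = 67 (t = (-5*(3 + 0) - 52)*(-1) = (-5*3 - 52)*(-1) = (-15 - 52)*(-1) = -67*(-1) = 67)
(20609/(-16050) + (-1391 - t)/14302) - 1*(-18896) = (20609/(-16050) + (-1391 - 1*67)/14302) - 1*(-18896) = (20609*(-1/16050) + (-1391 - 67)*(1/14302)) + 18896 = (-20609/16050 - 1458*1/14302) + 18896 = (-20609/16050 - 729/7151) + 18896 = -159075409/114773550 + 18896 = 2168601925391/114773550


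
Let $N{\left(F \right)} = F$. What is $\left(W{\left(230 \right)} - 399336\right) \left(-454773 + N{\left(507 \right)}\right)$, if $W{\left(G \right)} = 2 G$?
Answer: $181195805016$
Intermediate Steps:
$\left(W{\left(230 \right)} - 399336\right) \left(-454773 + N{\left(507 \right)}\right) = \left(2 \cdot 230 - 399336\right) \left(-454773 + 507\right) = \left(460 - 399336\right) \left(-454266\right) = \left(-398876\right) \left(-454266\right) = 181195805016$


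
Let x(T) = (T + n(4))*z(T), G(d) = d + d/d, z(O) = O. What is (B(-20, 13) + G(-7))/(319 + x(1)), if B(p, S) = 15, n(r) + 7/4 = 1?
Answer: 36/1277 ≈ 0.028191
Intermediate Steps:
n(r) = -¾ (n(r) = -7/4 + 1 = -¾)
G(d) = 1 + d (G(d) = d + 1 = 1 + d)
x(T) = T*(-¾ + T) (x(T) = (T - ¾)*T = (-¾ + T)*T = T*(-¾ + T))
(B(-20, 13) + G(-7))/(319 + x(1)) = (15 + (1 - 7))/(319 + (¼)*1*(-3 + 4*1)) = (15 - 6)/(319 + (¼)*1*(-3 + 4)) = 9/(319 + (¼)*1*1) = 9/(319 + ¼) = 9/(1277/4) = 9*(4/1277) = 36/1277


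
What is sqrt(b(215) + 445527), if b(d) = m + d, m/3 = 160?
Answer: sqrt(446222) ≈ 668.00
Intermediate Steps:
m = 480 (m = 3*160 = 480)
b(d) = 480 + d
sqrt(b(215) + 445527) = sqrt((480 + 215) + 445527) = sqrt(695 + 445527) = sqrt(446222)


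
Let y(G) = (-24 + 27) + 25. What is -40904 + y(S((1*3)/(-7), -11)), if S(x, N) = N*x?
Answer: -40876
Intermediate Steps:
y(G) = 28 (y(G) = 3 + 25 = 28)
-40904 + y(S((1*3)/(-7), -11)) = -40904 + 28 = -40876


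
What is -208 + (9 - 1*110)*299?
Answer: -30407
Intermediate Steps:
-208 + (9 - 1*110)*299 = -208 + (9 - 110)*299 = -208 - 101*299 = -208 - 30199 = -30407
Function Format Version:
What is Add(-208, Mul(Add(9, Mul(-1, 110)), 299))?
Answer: -30407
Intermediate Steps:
Add(-208, Mul(Add(9, Mul(-1, 110)), 299)) = Add(-208, Mul(Add(9, -110), 299)) = Add(-208, Mul(-101, 299)) = Add(-208, -30199) = -30407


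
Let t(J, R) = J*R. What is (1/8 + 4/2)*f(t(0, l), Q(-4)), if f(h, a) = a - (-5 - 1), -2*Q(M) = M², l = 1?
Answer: -17/4 ≈ -4.2500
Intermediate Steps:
Q(M) = -M²/2
f(h, a) = 6 + a (f(h, a) = a - 1*(-6) = a + 6 = 6 + a)
(1/8 + 4/2)*f(t(0, l), Q(-4)) = (1/8 + 4/2)*(6 - ½*(-4)²) = (1*(⅛) + 4*(½))*(6 - ½*16) = (⅛ + 2)*(6 - 8) = (17/8)*(-2) = -17/4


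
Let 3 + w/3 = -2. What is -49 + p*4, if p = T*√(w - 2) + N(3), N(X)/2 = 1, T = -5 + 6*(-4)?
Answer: -41 - 116*I*√17 ≈ -41.0 - 478.28*I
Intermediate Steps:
w = -15 (w = -9 + 3*(-2) = -9 - 6 = -15)
T = -29 (T = -5 - 24 = -29)
N(X) = 2 (N(X) = 2*1 = 2)
p = 2 - 29*I*√17 (p = -29*√(-15 - 2) + 2 = -29*I*√17 + 2 = 2 - 29*I*√17 ≈ 2.0 - 119.57*I)
-49 + p*4 = -49 + (2 - 29*I*√17)*4 = -49 + (8 - 116*I*√17) = -41 - 116*I*√17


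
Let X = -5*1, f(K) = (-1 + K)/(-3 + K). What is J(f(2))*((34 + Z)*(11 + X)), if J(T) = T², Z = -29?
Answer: 30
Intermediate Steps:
f(K) = (-1 + K)/(-3 + K)
X = -5
J(f(2))*((34 + Z)*(11 + X)) = ((-1 + 2)/(-3 + 2))²*((34 - 29)*(11 - 5)) = (1/(-1))²*(5*6) = (-1*1)²*30 = (-1)²*30 = 1*30 = 30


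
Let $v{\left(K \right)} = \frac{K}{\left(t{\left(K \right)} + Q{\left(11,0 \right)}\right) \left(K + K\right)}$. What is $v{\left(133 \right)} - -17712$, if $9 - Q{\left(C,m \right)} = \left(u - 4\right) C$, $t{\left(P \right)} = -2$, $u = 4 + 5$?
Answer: $\frac{1700351}{96} \approx 17712.0$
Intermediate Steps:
$u = 9$
$Q{\left(C,m \right)} = 9 - 5 C$ ($Q{\left(C,m \right)} = 9 - \left(9 - 4\right) C = 9 - 5 C$)
$v{\left(K \right)} = - \frac{1}{96}$ ($v{\left(K \right)} = \frac{K}{\left(-2 + \left(9 - 55\right)\right) \left(K + K\right)} = \frac{K}{\left(-2 + \left(9 - 55\right)\right) 2 K} = \frac{K}{\left(-2 - 46\right) 2 K} = \frac{K}{\left(-48\right) 2 K} = \frac{K}{\left(-96\right) K} = K \left(- \frac{1}{96 K}\right) = - \frac{1}{96}$)
$v{\left(133 \right)} - -17712 = - \frac{1}{96} - -17712 = - \frac{1}{96} + 17712 = \frac{1700351}{96}$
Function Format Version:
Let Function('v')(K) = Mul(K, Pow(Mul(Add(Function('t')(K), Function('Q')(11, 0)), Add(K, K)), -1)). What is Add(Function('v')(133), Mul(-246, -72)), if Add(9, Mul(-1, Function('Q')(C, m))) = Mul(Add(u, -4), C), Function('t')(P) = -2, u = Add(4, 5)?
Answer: Rational(1700351, 96) ≈ 17712.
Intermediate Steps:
u = 9
Function('Q')(C, m) = Add(9, Mul(-5, C)) (Function('Q')(C, m) = Add(9, Mul(-1, Mul(Add(9, -4), C))) = Add(9, Mul(-1, Mul(5, C))) = Add(9, Mul(-5, C)))
Function('v')(K) = Rational(-1, 96) (Function('v')(K) = Mul(K, Pow(Mul(Add(-2, Add(9, Mul(-5, 11))), Add(K, K)), -1)) = Mul(K, Pow(Mul(Add(-2, Add(9, -55)), Mul(2, K)), -1)) = Mul(K, Pow(Mul(Add(-2, -46), Mul(2, K)), -1)) = Mul(K, Pow(Mul(-48, Mul(2, K)), -1)) = Mul(K, Pow(Mul(-96, K), -1)) = Mul(K, Mul(Rational(-1, 96), Pow(K, -1))) = Rational(-1, 96))
Add(Function('v')(133), Mul(-246, -72)) = Add(Rational(-1, 96), Mul(-246, -72)) = Add(Rational(-1, 96), 17712) = Rational(1700351, 96)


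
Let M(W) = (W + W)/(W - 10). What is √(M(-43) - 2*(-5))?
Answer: 2*√8162/53 ≈ 3.4092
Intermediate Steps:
M(W) = 2*W/(-10 + W) (M(W) = (2*W)/(-10 + W) = 2*W/(-10 + W))
√(M(-43) - 2*(-5)) = √(2*(-43)/(-10 - 43) - 2*(-5)) = √(2*(-43)/(-53) + 10) = √(2*(-43)*(-1/53) + 10) = √(86/53 + 10) = √(616/53) = 2*√8162/53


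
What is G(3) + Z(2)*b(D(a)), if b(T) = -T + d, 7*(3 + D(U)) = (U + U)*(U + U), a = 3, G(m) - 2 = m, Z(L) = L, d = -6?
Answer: -79/7 ≈ -11.286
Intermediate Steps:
G(m) = 2 + m
D(U) = -3 + 4*U²/7 (D(U) = -3 + ((U + U)*(U + U))/7 = -3 + ((2*U)*(2*U))/7 = -3 + (4*U²)/7 = -3 + 4*U²/7)
b(T) = -6 - T (b(T) = -T - 6 = -6 - T)
G(3) + Z(2)*b(D(a)) = (2 + 3) + 2*(-6 - (-3 + (4/7)*3²)) = 5 + 2*(-6 - (-3 + (4/7)*9)) = 5 + 2*(-6 - (-3 + 36/7)) = 5 + 2*(-6 - 1*15/7) = 5 + 2*(-6 - 15/7) = 5 + 2*(-57/7) = 5 - 114/7 = -79/7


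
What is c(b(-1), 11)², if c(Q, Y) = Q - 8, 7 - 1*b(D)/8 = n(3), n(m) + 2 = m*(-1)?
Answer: 7744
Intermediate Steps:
n(m) = -2 - m (n(m) = -2 + m*(-1) = -2 - m)
b(D) = 96 (b(D) = 56 - 8*(-2 - 1*3) = 56 - 8*(-2 - 3) = 56 - 8*(-5) = 56 + 40 = 96)
c(Q, Y) = -8 + Q
c(b(-1), 11)² = (-8 + 96)² = 88² = 7744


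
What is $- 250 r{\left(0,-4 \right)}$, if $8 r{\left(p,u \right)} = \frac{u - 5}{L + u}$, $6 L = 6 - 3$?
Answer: $- \frac{1125}{14} \approx -80.357$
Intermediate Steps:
$L = \frac{1}{2}$ ($L = \frac{6 - 3}{6} = \frac{1}{6} \cdot 3 = \frac{1}{2} \approx 0.5$)
$r{\left(p,u \right)} = \frac{-5 + u}{8 \left(\frac{1}{2} + u\right)}$ ($r{\left(p,u \right)} = \frac{\left(u - 5\right) \frac{1}{\frac{1}{2} + u}}{8} = \frac{\left(-5 + u\right) \frac{1}{\frac{1}{2} + u}}{8} = \frac{\frac{1}{\frac{1}{2} + u} \left(-5 + u\right)}{8} = \frac{-5 + u}{8 \left(\frac{1}{2} + u\right)}$)
$- 250 r{\left(0,-4 \right)} = - 250 \frac{-5 - 4}{4 \left(1 + 2 \left(-4\right)\right)} = - 250 \cdot \frac{1}{4} \frac{1}{1 - 8} \left(-9\right) = - 250 \cdot \frac{1}{4} \frac{1}{-7} \left(-9\right) = - 250 \cdot \frac{1}{4} \left(- \frac{1}{7}\right) \left(-9\right) = \left(-250\right) \frac{9}{28} = - \frac{1125}{14}$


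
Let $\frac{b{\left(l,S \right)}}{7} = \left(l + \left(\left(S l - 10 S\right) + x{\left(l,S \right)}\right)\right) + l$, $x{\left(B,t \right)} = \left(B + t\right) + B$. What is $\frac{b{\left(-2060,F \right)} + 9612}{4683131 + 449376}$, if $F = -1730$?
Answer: $\frac{25007522}{5132507} \approx 4.8724$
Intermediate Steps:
$x{\left(B,t \right)} = t + 2 B$
$b{\left(l,S \right)} = - 63 S + 28 l + 7 S l$ ($b{\left(l,S \right)} = 7 \left(\left(l + \left(\left(S l - 10 S\right) + \left(S + 2 l\right)\right)\right) + l\right) = 7 \left(\left(l + \left(\left(- 10 S + S l\right) + \left(S + 2 l\right)\right)\right) + l\right) = 7 \left(\left(l + \left(- 9 S + 2 l + S l\right)\right) + l\right) = 7 \left(\left(- 9 S + 3 l + S l\right) + l\right) = 7 \left(- 9 S + 4 l + S l\right) = - 63 S + 28 l + 7 S l$)
$\frac{b{\left(-2060,F \right)} + 9612}{4683131 + 449376} = \frac{\left(\left(-63\right) \left(-1730\right) + 28 \left(-2060\right) + 7 \left(-1730\right) \left(-2060\right)\right) + 9612}{4683131 + 449376} = \frac{\left(108990 - 57680 + 24946600\right) + 9612}{5132507} = \left(24997910 + 9612\right) \frac{1}{5132507} = 25007522 \cdot \frac{1}{5132507} = \frac{25007522}{5132507}$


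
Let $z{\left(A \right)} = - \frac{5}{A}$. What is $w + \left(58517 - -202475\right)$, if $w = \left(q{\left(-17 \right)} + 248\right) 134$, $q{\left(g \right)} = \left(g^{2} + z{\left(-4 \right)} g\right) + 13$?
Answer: $\frac{663689}{2} \approx 3.3184 \cdot 10^{5}$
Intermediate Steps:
$q{\left(g \right)} = 13 + g^{2} + \frac{5 g}{4}$ ($q{\left(g \right)} = \left(g^{2} + - \frac{5}{-4} g\right) + 13 = \left(g^{2} + \left(-5\right) \left(- \frac{1}{4}\right) g\right) + 13 = \left(g^{2} + \frac{5 g}{4}\right) + 13 = 13 + g^{2} + \frac{5 g}{4}$)
$w = \frac{141705}{2}$ ($w = \left(\left(13 + \left(-17\right)^{2} + \frac{5}{4} \left(-17\right)\right) + 248\right) 134 = \left(\left(13 + 289 - \frac{85}{4}\right) + 248\right) 134 = \left(\frac{1123}{4} + 248\right) 134 = \frac{2115}{4} \cdot 134 = \frac{141705}{2} \approx 70853.0$)
$w + \left(58517 - -202475\right) = \frac{141705}{2} + \left(58517 - -202475\right) = \frac{141705}{2} + \left(58517 + 202475\right) = \frac{141705}{2} + 260992 = \frac{663689}{2}$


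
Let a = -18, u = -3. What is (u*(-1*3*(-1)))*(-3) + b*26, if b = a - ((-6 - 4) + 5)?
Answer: -311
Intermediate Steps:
b = -13 (b = -18 - ((-6 - 4) + 5) = -18 - (-10 + 5) = -18 - 1*(-5) = -18 + 5 = -13)
(u*(-1*3*(-1)))*(-3) + b*26 = -3*(-1*3)*(-1)*(-3) - 13*26 = -(-9)*(-1)*(-3) - 338 = -3*3*(-3) - 338 = -9*(-3) - 338 = 27 - 338 = -311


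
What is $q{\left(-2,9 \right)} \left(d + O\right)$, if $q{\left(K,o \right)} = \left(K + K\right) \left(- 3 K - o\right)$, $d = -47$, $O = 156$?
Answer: $1308$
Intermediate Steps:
$q{\left(K,o \right)} = 2 K \left(- o - 3 K\right)$
$q{\left(-2,9 \right)} \left(d + O\right) = \left(-2\right) \left(-2\right) \left(9 + 3 \left(-2\right)\right) \left(-47 + 156\right) = \left(-2\right) \left(-2\right) \left(9 - 6\right) 109 = \left(-2\right) \left(-2\right) 3 \cdot 109 = 12 \cdot 109 = 1308$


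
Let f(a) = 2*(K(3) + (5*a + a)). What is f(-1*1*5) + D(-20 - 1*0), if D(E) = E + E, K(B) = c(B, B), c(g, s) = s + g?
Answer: -88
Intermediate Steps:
c(g, s) = g + s
K(B) = 2*B (K(B) = B + B = 2*B)
f(a) = 12 + 12*a (f(a) = 2*(2*3 + (5*a + a)) = 2*(6 + 6*a) = 12 + 12*a)
D(E) = 2*E
f(-1*1*5) + D(-20 - 1*0) = (12 + 12*(-1*1*5)) + 2*(-20 - 1*0) = (12 + 12*(-1*5)) + 2*(-20 + 0) = (12 + 12*(-5)) + 2*(-20) = (12 - 60) - 40 = -48 - 40 = -88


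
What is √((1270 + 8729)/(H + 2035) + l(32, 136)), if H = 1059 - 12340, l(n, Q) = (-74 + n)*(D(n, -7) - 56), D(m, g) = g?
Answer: √25123351398/3082 ≈ 51.429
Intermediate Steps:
l(n, Q) = 4662 - 63*n (l(n, Q) = (-74 + n)*(-7 - 56) = (-74 + n)*(-63) = 4662 - 63*n)
H = -11281
√((1270 + 8729)/(H + 2035) + l(32, 136)) = √((1270 + 8729)/(-11281 + 2035) + (4662 - 63*32)) = √(9999/(-9246) + (4662 - 2016)) = √(9999*(-1/9246) + 2646) = √(-3333/3082 + 2646) = √(8151639/3082) = √25123351398/3082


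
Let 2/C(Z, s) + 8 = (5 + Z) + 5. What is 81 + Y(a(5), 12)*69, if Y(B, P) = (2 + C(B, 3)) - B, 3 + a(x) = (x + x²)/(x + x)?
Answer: 288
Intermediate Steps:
C(Z, s) = 2/(2 + Z) (C(Z, s) = 2/(-8 + ((5 + Z) + 5)) = 2/(-8 + (10 + Z)) = 2/(2 + Z))
a(x) = -3 + (x + x²)/(2*x) (a(x) = -3 + (x + x²)/(x + x) = -3 + (x + x²)/((2*x)) = -3 + (x + x²)*(1/(2*x)) = -3 + (x + x²)/(2*x))
Y(B, P) = 2 - B + 2/(2 + B) (Y(B, P) = (2 + 2/(2 + B)) - B = 2 - B + 2/(2 + B))
81 + Y(a(5), 12)*69 = 81 + ((6 - (-5/2 + (½)*5)²)/(2 + (-5/2 + (½)*5)))*69 = 81 + ((6 - (-5/2 + 5/2)²)/(2 + (-5/2 + 5/2)))*69 = 81 + ((6 - 1*0²)/(2 + 0))*69 = 81 + ((6 - 1*0)/2)*69 = 81 + ((6 + 0)/2)*69 = 81 + ((½)*6)*69 = 81 + 3*69 = 81 + 207 = 288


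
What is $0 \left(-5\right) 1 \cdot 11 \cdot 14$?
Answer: $0$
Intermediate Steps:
$0 \left(-5\right) 1 \cdot 11 \cdot 14 = 0 \cdot 1 \cdot 11 \cdot 14 = 0 \cdot 11 \cdot 14 = 0 \cdot 14 = 0$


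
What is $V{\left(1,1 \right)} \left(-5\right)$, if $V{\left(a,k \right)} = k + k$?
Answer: $-10$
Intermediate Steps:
$V{\left(a,k \right)} = 2 k$
$V{\left(1,1 \right)} \left(-5\right) = 2 \cdot 1 \left(-5\right) = 2 \left(-5\right) = -10$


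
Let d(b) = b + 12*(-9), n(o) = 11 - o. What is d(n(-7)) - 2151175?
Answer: -2151265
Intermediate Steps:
d(b) = -108 + b (d(b) = b - 108 = -108 + b)
d(n(-7)) - 2151175 = (-108 + (11 - 1*(-7))) - 2151175 = (-108 + (11 + 7)) - 2151175 = (-108 + 18) - 2151175 = -90 - 2151175 = -2151265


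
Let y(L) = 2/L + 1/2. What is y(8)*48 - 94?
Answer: -58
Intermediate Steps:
y(L) = 1/2 + 2/L (y(L) = 2/L + 1*(1/2) = 2/L + 1/2 = 1/2 + 2/L)
y(8)*48 - 94 = ((1/2)*(4 + 8)/8)*48 - 94 = ((1/2)*(1/8)*12)*48 - 94 = (3/4)*48 - 94 = 36 - 94 = -58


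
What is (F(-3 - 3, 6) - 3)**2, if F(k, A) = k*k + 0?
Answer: 1089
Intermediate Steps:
F(k, A) = k**2 (F(k, A) = k**2 + 0 = k**2)
(F(-3 - 3, 6) - 3)**2 = ((-3 - 3)**2 - 3)**2 = ((-6)**2 - 3)**2 = (36 - 3)**2 = 33**2 = 1089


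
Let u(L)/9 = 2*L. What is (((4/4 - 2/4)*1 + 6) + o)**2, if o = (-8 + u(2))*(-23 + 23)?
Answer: 169/4 ≈ 42.250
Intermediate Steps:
u(L) = 18*L (u(L) = 9*(2*L) = 18*L)
o = 0 (o = (-8 + 18*2)*(-23 + 23) = (-8 + 36)*0 = 28*0 = 0)
(((4/4 - 2/4)*1 + 6) + o)**2 = (((4/4 - 2/4)*1 + 6) + 0)**2 = (((4*(1/4) - 2*1/4)*1 + 6) + 0)**2 = (((1 - 1/2)*1 + 6) + 0)**2 = (((1/2)*1 + 6) + 0)**2 = ((1/2 + 6) + 0)**2 = (13/2 + 0)**2 = (13/2)**2 = 169/4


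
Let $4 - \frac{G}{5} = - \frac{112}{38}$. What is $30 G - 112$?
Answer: $\frac{17672}{19} \approx 930.11$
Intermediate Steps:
$G = \frac{660}{19}$ ($G = 20 - 5 \left(- \frac{112}{38}\right) = 20 - 5 \left(\left(-112\right) \frac{1}{38}\right) = 20 - - \frac{280}{19} = 20 + \frac{280}{19} = \frac{660}{19} \approx 34.737$)
$30 G - 112 = 30 \cdot \frac{660}{19} - 112 = \frac{19800}{19} - 112 = \frac{17672}{19}$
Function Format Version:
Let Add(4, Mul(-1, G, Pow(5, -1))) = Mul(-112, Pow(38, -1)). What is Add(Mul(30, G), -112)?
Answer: Rational(17672, 19) ≈ 930.11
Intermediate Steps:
G = Rational(660, 19) (G = Add(20, Mul(-5, Mul(-112, Pow(38, -1)))) = Add(20, Mul(-5, Mul(-112, Rational(1, 38)))) = Add(20, Mul(-5, Rational(-56, 19))) = Add(20, Rational(280, 19)) = Rational(660, 19) ≈ 34.737)
Add(Mul(30, G), -112) = Add(Mul(30, Rational(660, 19)), -112) = Add(Rational(19800, 19), -112) = Rational(17672, 19)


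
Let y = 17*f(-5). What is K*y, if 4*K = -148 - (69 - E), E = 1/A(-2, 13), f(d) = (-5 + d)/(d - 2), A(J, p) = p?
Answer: -119850/91 ≈ -1317.0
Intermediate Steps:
f(d) = (-5 + d)/(-2 + d)
E = 1/13 ≈ 0.076923
y = 170/7 (y = 17*((-5 - 5)/(-2 - 5)) = 17*(-10/(-7)) = 17*(-⅐*(-10)) = 17*(10/7) = 170/7 ≈ 24.286)
K = -705/13 (K = (-148 - (69 - 1*1/13))/4 = (-148 - (69 - 1/13))/4 = (-148 - 1*896/13)/4 = (-148 - 896/13)/4 = (¼)*(-2820/13) = -705/13 ≈ -54.231)
K*y = -705/13*170/7 = -119850/91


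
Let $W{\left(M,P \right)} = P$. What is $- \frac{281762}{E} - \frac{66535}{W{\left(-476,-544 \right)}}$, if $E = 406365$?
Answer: $\frac{26884216747}{221062560} \approx 121.61$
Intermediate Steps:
$- \frac{281762}{E} - \frac{66535}{W{\left(-476,-544 \right)}} = - \frac{281762}{406365} - \frac{66535}{-544} = \left(-281762\right) \frac{1}{406365} - - \frac{66535}{544} = - \frac{281762}{406365} + \frac{66535}{544} = \frac{26884216747}{221062560}$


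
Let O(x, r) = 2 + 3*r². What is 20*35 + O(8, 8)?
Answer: 894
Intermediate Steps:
20*35 + O(8, 8) = 20*35 + (2 + 3*8²) = 700 + (2 + 3*64) = 700 + (2 + 192) = 700 + 194 = 894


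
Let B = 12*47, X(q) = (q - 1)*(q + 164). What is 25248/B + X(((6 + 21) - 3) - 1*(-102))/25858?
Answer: 28054491/607663 ≈ 46.168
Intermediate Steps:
X(q) = (-1 + q)*(164 + q)
B = 564
25248/B + X(((6 + 21) - 3) - 1*(-102))/25858 = 25248/564 + (-164 + (((6 + 21) - 3) - 1*(-102))² + 163*(((6 + 21) - 3) - 1*(-102)))/25858 = 25248*(1/564) + (-164 + ((27 - 3) + 102)² + 163*((27 - 3) + 102))*(1/25858) = 2104/47 + (-164 + (24 + 102)² + 163*(24 + 102))*(1/25858) = 2104/47 + (-164 + 126² + 163*126)*(1/25858) = 2104/47 + (-164 + 15876 + 20538)*(1/25858) = 2104/47 + 36250*(1/25858) = 2104/47 + 18125/12929 = 28054491/607663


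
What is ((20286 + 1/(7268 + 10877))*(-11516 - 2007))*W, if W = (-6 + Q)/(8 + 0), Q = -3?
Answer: 44799065246997/145160 ≈ 3.0862e+8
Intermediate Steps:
W = -9/8 (W = (-6 - 3)/(8 + 0) = -9/8 ≈ -1.1250)
((20286 + 1/(7268 + 10877))*(-11516 - 2007))*W = ((20286 + 1/(7268 + 10877))*(-11516 - 2007))*(-9/8) = ((20286 + 1/18145)*(-13523))*(-9/8) = ((368089471/18145)*(-13523))*(-9/8) = -4977673916333/18145*(-9/8) = 44799065246997/145160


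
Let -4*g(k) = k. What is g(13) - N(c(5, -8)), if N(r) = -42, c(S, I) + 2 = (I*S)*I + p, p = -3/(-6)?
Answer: 155/4 ≈ 38.750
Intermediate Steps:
g(k) = -k/4
p = 1/2 (p = -3*(-1/6) = 1/2 ≈ 0.50000)
c(S, I) = -3/2 + S*I**2 (c(S, I) = -2 + ((I*S)*I + 1/2) = -2 + (S*I**2 + 1/2) = -2 + (1/2 + S*I**2) = -3/2 + S*I**2)
g(13) - N(c(5, -8)) = -1/4*13 - 1*(-42) = -13/4 + 42 = 155/4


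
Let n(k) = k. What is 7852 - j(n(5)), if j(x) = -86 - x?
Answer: 7943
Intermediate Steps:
7852 - j(n(5)) = 7852 - (-86 - 1*5) = 7852 - (-86 - 5) = 7852 - 1*(-91) = 7852 + 91 = 7943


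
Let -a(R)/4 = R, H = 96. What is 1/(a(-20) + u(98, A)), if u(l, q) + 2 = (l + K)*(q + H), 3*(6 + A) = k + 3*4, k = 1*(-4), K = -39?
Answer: 3/16636 ≈ 0.00018033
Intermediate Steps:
k = -4
A = -10/3 (A = -6 + (-4 + 3*4)/3 = -6 + (-4 + 12)/3 = -6 + (⅓)*8 = -6 + 8/3 = -10/3 ≈ -3.3333)
u(l, q) = -2 + (-39 + l)*(96 + q) (u(l, q) = -2 + (l - 39)*(q + 96) = -2 + (-39 + l)*(96 + q))
a(R) = -4*R
1/(a(-20) + u(98, A)) = 1/(-4*(-20) + (-3746 - 39*(-10/3) + 96*98 + 98*(-10/3))) = 1/(80 + (-3746 + 130 + 9408 - 980/3)) = 1/(80 + 16396/3) = 1/(16636/3) = 3/16636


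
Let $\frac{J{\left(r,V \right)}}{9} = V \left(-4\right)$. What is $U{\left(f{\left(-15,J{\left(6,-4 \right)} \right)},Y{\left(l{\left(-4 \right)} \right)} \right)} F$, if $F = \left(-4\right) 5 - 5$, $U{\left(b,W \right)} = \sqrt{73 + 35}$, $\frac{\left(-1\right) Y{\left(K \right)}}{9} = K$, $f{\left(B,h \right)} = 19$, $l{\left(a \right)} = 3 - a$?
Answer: $- 150 \sqrt{3} \approx -259.81$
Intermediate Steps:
$J{\left(r,V \right)} = - 36 V$ ($J{\left(r,V \right)} = 9 V \left(-4\right) = 9 \left(- 4 V\right) = - 36 V$)
$Y{\left(K \right)} = - 9 K$
$U{\left(b,W \right)} = 6 \sqrt{3}$ ($U{\left(b,W \right)} = \sqrt{108} = 6 \sqrt{3}$)
$F = -25$ ($F = -20 - 5 = -25$)
$U{\left(f{\left(-15,J{\left(6,-4 \right)} \right)},Y{\left(l{\left(-4 \right)} \right)} \right)} F = 6 \sqrt{3} \left(-25\right) = - 150 \sqrt{3}$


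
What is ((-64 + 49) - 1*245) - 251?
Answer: -511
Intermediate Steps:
((-64 + 49) - 1*245) - 251 = (-15 - 245) - 251 = -260 - 251 = -511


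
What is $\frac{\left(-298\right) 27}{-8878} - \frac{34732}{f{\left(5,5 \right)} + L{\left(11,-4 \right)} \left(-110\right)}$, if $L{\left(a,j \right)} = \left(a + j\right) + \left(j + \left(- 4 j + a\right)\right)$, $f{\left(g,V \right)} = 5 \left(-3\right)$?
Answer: $\frac{167511593}{14715285} \approx 11.384$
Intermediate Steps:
$f{\left(g,V \right)} = -15$
$L{\left(a,j \right)} = - 2 j + 2 a$ ($L{\left(a,j \right)} = \left(a + j\right) + \left(j + \left(a - 4 j\right)\right) = \left(a + j\right) + \left(a - 3 j\right) = - 2 j + 2 a$)
$\frac{\left(-298\right) 27}{-8878} - \frac{34732}{f{\left(5,5 \right)} + L{\left(11,-4 \right)} \left(-110\right)} = \frac{\left(-298\right) 27}{-8878} - \frac{34732}{-15 + \left(\left(-2\right) \left(-4\right) + 2 \cdot 11\right) \left(-110\right)} = \left(-8046\right) \left(- \frac{1}{8878}\right) - \frac{34732}{-15 + \left(8 + 22\right) \left(-110\right)} = \frac{4023}{4439} - \frac{34732}{-15 + 30 \left(-110\right)} = \frac{4023}{4439} - \frac{34732}{-15 - 3300} = \frac{4023}{4439} - \frac{34732}{-3315} = \frac{4023}{4439} - - \frac{34732}{3315} = \frac{4023}{4439} + \frac{34732}{3315} = \frac{167511593}{14715285}$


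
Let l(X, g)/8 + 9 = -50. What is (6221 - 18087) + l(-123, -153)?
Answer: -12338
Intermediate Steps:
l(X, g) = -472 (l(X, g) = -72 + 8*(-50) = -72 - 400 = -472)
(6221 - 18087) + l(-123, -153) = (6221 - 18087) - 472 = -11866 - 472 = -12338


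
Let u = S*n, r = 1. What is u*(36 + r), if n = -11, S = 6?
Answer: -2442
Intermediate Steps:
u = -66 (u = 6*(-11) = -66)
u*(36 + r) = -66*(36 + 1) = -66*37 = -2442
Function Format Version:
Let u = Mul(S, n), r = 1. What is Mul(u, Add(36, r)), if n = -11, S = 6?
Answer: -2442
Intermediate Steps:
u = -66 (u = Mul(6, -11) = -66)
Mul(u, Add(36, r)) = Mul(-66, Add(36, 1)) = Mul(-66, 37) = -2442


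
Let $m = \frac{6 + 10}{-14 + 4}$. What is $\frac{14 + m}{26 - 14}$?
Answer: $\frac{31}{30} \approx 1.0333$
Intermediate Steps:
$m = - \frac{8}{5}$ ($m = \frac{16}{-10} = 16 \left(- \frac{1}{10}\right) = - \frac{8}{5} \approx -1.6$)
$\frac{14 + m}{26 - 14} = \frac{14 - \frac{8}{5}}{26 - 14} = \frac{1}{12} \cdot \frac{62}{5} = \frac{31}{30}$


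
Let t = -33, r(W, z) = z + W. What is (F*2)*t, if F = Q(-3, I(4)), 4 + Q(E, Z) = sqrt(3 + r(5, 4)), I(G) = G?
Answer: 264 - 132*sqrt(3) ≈ 35.369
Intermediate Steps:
r(W, z) = W + z
Q(E, Z) = -4 + 2*sqrt(3) (Q(E, Z) = -4 + sqrt(3 + (5 + 4)) = -4 + sqrt(3 + 9) = -4 + sqrt(12) = -4 + 2*sqrt(3))
F = -4 + 2*sqrt(3) ≈ -0.53590
(F*2)*t = ((-4 + 2*sqrt(3))*2)*(-33) = (-8 + 4*sqrt(3))*(-33) = 264 - 132*sqrt(3)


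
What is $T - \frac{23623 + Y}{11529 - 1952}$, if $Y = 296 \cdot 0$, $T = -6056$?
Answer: $- \frac{58021935}{9577} \approx -6058.5$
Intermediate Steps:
$Y = 0$
$T - \frac{23623 + Y}{11529 - 1952} = -6056 - \frac{23623 + 0}{11529 - 1952} = -6056 - \frac{23623}{9577} = - \frac{58021935}{9577}$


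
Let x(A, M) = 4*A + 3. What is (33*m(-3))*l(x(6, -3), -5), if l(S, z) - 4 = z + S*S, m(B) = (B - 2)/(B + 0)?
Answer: 40040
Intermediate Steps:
x(A, M) = 3 + 4*A
m(B) = (-2 + B)/B
l(S, z) = 4 + z + S² (l(S, z) = 4 + (z + S*S) = 4 + (z + S²) = 4 + z + S²)
(33*m(-3))*l(x(6, -3), -5) = (33*((-2 - 3)/(-3)))*(4 - 5 + (3 + 4*6)²) = (33*(-⅓*(-5)))*(4 - 5 + (3 + 24)²) = (33*(5/3))*(4 - 5 + 27²) = 55*(4 - 5 + 729) = 55*728 = 40040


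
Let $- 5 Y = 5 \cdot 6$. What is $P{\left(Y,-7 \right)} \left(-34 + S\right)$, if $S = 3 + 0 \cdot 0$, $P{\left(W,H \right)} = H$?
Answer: $217$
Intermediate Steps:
$Y = -6$ ($Y = - \frac{5 \cdot 6}{5} = \left(- \frac{1}{5}\right) 30 = -6$)
$S = 3$ ($S = 3 + 0 = 3$)
$P{\left(Y,-7 \right)} \left(-34 + S\right) = - 7 \left(-34 + 3\right) = \left(-7\right) \left(-31\right) = 217$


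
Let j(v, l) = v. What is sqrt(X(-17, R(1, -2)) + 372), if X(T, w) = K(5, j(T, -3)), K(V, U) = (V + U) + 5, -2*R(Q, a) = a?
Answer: sqrt(365) ≈ 19.105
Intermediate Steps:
R(Q, a) = -a/2
K(V, U) = 5 + U + V (K(V, U) = (U + V) + 5 = 5 + U + V)
X(T, w) = 10 + T (X(T, w) = 5 + T + 5 = 10 + T)
sqrt(X(-17, R(1, -2)) + 372) = sqrt((10 - 17) + 372) = sqrt(-7 + 372) = sqrt(365)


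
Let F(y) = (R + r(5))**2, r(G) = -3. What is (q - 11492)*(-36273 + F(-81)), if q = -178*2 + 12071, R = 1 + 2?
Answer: -8088879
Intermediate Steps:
R = 3
q = 11715 (q = -356 + 12071 = 11715)
F(y) = 0 (F(y) = (3 - 3)**2 = 0**2 = 0)
(q - 11492)*(-36273 + F(-81)) = (11715 - 11492)*(-36273 + 0) = 223*(-36273) = -8088879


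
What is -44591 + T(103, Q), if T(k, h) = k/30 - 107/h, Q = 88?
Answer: -58857193/1320 ≈ -44589.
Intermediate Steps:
T(k, h) = -107/h + k/30 (T(k, h) = k*(1/30) - 107/h = k/30 - 107/h = -107/h + k/30)
-44591 + T(103, Q) = -44591 + (-107/88 + (1/30)*103) = -44591 + (-107*1/88 + 103/30) = -44591 + (-107/88 + 103/30) = -44591 + 2927/1320 = -58857193/1320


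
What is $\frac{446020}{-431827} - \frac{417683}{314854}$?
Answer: $- \frac{320797977921}{135962458258} \approx -2.3595$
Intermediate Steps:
$\frac{446020}{-431827} - \frac{417683}{314854} = 446020 \left(- \frac{1}{431827}\right) - \frac{417683}{314854} = - \frac{446020}{431827} - \frac{417683}{314854} = - \frac{320797977921}{135962458258}$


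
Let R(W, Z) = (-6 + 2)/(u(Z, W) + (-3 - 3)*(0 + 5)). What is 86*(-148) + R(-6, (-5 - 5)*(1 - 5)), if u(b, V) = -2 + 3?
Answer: -369108/29 ≈ -12728.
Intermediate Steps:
u(b, V) = 1
R(W, Z) = 4/29 (R(W, Z) = (-6 + 2)/(1 + (-3 - 3)*(0 + 5)) = -4/(1 - 6*5) = -4/(1 - 30) = -4/(-29) = -4*(-1/29) = 4/29)
86*(-148) + R(-6, (-5 - 5)*(1 - 5)) = 86*(-148) + 4/29 = -12728 + 4/29 = -369108/29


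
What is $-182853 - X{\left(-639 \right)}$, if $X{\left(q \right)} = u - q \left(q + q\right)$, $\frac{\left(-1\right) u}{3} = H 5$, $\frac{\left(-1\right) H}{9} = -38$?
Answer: $638919$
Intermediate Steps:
$H = 342$ ($H = \left(-9\right) \left(-38\right) = 342$)
$u = -5130$ ($u = - 3 \cdot 342 \cdot 5 = \left(-3\right) 1710 = -5130$)
$X{\left(q \right)} = -5130 - 2 q^{2}$ ($X{\left(q \right)} = -5130 - q \left(q + q\right) = -5130 - q 2 q = -5130 - 2 q^{2}$)
$-182853 - X{\left(-639 \right)} = -182853 - \left(-5130 - 2 \left(-639\right)^{2}\right) = -182853 - \left(-5130 - 816642\right) = -182853 - -821772 = -182853 + 821772 = 638919$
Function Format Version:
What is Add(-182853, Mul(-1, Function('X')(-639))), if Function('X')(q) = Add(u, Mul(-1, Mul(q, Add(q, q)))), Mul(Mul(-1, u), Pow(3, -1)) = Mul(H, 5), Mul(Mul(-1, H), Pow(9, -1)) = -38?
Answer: 638919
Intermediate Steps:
H = 342 (H = Mul(-9, -38) = 342)
u = -5130 (u = Mul(-3, Mul(342, 5)) = Mul(-3, 1710) = -5130)
Function('X')(q) = Add(-5130, Mul(-2, Pow(q, 2))) (Function('X')(q) = Add(-5130, Mul(-1, Mul(q, Add(q, q)))) = Add(-5130, Mul(-1, Mul(q, Mul(2, q)))) = Add(-5130, Mul(-1, Mul(2, Pow(q, 2)))) = Add(-5130, Mul(-2, Pow(q, 2))))
Add(-182853, Mul(-1, Function('X')(-639))) = Add(-182853, Mul(-1, Add(-5130, Mul(-2, Pow(-639, 2))))) = Add(-182853, Mul(-1, Add(-5130, Mul(-2, 408321)))) = Add(-182853, Mul(-1, Add(-5130, -816642))) = Add(-182853, Mul(-1, -821772)) = Add(-182853, 821772) = 638919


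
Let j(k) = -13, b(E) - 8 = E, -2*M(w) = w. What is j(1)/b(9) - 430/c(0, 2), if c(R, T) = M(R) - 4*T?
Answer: 3603/68 ≈ 52.985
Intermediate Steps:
M(w) = -w/2
b(E) = 8 + E
c(R, T) = -4*T - R/2 (c(R, T) = -R/2 - 4*T = -4*T - R/2)
j(1)/b(9) - 430/c(0, 2) = -13/(8 + 9) - 430/(-4*2 - ½*0) = -13/17 - 430/(-8 + 0) = -13*1/17 - 430/(-8) = -13/17 - 430*(-⅛) = -13/17 + 215/4 = 3603/68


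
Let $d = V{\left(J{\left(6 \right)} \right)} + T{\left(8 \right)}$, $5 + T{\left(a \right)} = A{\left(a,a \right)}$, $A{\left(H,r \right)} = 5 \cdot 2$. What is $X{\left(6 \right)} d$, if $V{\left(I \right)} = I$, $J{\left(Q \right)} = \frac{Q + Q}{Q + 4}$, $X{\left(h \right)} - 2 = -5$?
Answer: $- \frac{93}{5} \approx -18.6$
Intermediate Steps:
$X{\left(h \right)} = -3$ ($X{\left(h \right)} = 2 - 5 = -3$)
$J{\left(Q \right)} = \frac{2 Q}{4 + Q}$
$A{\left(H,r \right)} = 10$
$T{\left(a \right)} = 5$ ($T{\left(a \right)} = -5 + 10 = 5$)
$d = \frac{31}{5}$ ($d = 2 \cdot 6 \frac{1}{4 + 6} + 5 = 2 \cdot 6 \cdot \frac{1}{10} + 5 = \frac{6}{5} + 5 = \frac{31}{5} \approx 6.2$)
$X{\left(6 \right)} d = \left(-3\right) \frac{31}{5} = - \frac{93}{5}$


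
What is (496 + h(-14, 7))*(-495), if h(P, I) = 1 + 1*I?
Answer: -249480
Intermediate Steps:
h(P, I) = 1 + I
(496 + h(-14, 7))*(-495) = (496 + (1 + 7))*(-495) = (496 + 8)*(-495) = 504*(-495) = -249480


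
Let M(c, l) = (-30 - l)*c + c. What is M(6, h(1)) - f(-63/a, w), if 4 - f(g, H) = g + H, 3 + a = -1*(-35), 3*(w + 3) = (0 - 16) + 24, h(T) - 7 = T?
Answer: -21917/96 ≈ -228.30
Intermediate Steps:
h(T) = 7 + T
w = -1/3 (w = -3 + ((0 - 16) + 24)/3 = -3 + (-16 + 24)/3 = -3 + (1/3)*8 = -3 + 8/3 = -1/3 ≈ -0.33333)
M(c, l) = c + c*(-30 - l) (M(c, l) = c*(-30 - l) + c = c + c*(-30 - l))
a = 32 (a = -3 - 1*(-35) = -3 + 35 = 32)
f(g, H) = 4 - H - g (f(g, H) = 4 - (g + H) = 4 - (H + g) = 4 + (-H - g) = 4 - H - g)
M(6, h(1)) - f(-63/a, w) = -1*6*(29 + (7 + 1)) - (4 - 1*(-1/3) - (-63)/32) = -1*6*(29 + 8) - (4 + 1/3 - (-63)/32) = -1*6*37 - (4 + 1/3 - 1*(-63/32)) = -222 - (4 + 1/3 + 63/32) = -222 - 1*605/96 = -222 - 605/96 = -21917/96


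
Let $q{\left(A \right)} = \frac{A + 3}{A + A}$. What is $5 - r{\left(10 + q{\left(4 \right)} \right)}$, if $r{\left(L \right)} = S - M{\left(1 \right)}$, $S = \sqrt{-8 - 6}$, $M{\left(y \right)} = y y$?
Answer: $6 - i \sqrt{14} \approx 6.0 - 3.7417 i$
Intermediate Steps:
$M{\left(y \right)} = y^{2}$
$q{\left(A \right)} = \frac{3 + A}{2 A}$
$S = i \sqrt{14}$ ($S = \sqrt{-14} = i \sqrt{14} \approx 3.7417 i$)
$r{\left(L \right)} = -1 + i \sqrt{14}$ ($r{\left(L \right)} = i \sqrt{14} - 1^{2} = i \sqrt{14} - 1 = -1 + i \sqrt{14}$)
$5 - r{\left(10 + q{\left(4 \right)} \right)} = 5 - \left(-1 + i \sqrt{14}\right) = 5 + \left(1 - i \sqrt{14}\right) = 6 - i \sqrt{14}$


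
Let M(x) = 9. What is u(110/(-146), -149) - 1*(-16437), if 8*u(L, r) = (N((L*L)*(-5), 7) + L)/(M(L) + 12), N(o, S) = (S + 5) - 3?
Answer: 14398855/876 ≈ 16437.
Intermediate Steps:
N(o, S) = 2 + S (N(o, S) = (5 + S) - 3 = 2 + S)
u(L, r) = 3/56 + L/168 (u(L, r) = (((2 + 7) + L)/(9 + 12))/8 = ((9 + L)/21)/8 = ((9 + L)*(1/21))/8 = (3/7 + L/21)/8 = 3/56 + L/168)
u(110/(-146), -149) - 1*(-16437) = (3/56 + (110/(-146))/168) - 1*(-16437) = (3/56 + (110*(-1/146))/168) + 16437 = (3/56 + (1/168)*(-55/73)) + 16437 = (3/56 - 55/12264) + 16437 = 43/876 + 16437 = 14398855/876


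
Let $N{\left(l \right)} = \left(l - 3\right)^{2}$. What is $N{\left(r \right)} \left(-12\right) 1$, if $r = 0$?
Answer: $-108$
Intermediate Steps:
$N{\left(l \right)} = \left(-3 + l\right)^{2}$
$N{\left(r \right)} \left(-12\right) 1 = \left(-3 + 0\right)^{2} \left(-12\right) 1 = \left(-3\right)^{2} \left(-12\right) 1 = 9 \left(-12\right) 1 = \left(-108\right) 1 = -108$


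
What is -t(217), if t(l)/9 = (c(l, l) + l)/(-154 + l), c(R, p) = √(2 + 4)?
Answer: -31 - √6/7 ≈ -31.350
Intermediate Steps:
c(R, p) = √6
t(l) = 9*(l + √6)/(-154 + l) (t(l) = 9*((√6 + l)/(-154 + l)) = 9*((l + √6)/(-154 + l)) = 9*(l + √6)/(-154 + l))
-t(217) = -9*(217 + √6)/(-154 + 217) = -9*(217 + √6)/63 = -(31 + √6/7) = -31 - √6/7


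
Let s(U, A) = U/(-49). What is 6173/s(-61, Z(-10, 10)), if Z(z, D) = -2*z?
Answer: 302477/61 ≈ 4958.6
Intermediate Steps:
s(U, A) = -U/49 (s(U, A) = U*(-1/49) = -U/49)
6173/s(-61, Z(-10, 10)) = 6173/((-1/49*(-61))) = 6173/(61/49) = 6173*(49/61) = 302477/61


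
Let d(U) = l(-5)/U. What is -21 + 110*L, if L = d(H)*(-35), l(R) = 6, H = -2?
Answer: 11529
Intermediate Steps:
d(U) = 6/U
L = 105 (L = (6/(-2))*(-35) = (6*(-1/2))*(-35) = -3*(-35) = 105)
-21 + 110*L = -21 + 110*105 = -21 + 11550 = 11529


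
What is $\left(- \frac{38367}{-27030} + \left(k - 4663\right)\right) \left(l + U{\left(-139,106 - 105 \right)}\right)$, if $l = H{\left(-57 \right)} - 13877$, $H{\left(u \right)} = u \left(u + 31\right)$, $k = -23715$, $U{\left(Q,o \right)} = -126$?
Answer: $\frac{3201281520311}{9010} \approx 3.553 \cdot 10^{8}$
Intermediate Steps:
$H{\left(u \right)} = u \left(31 + u\right)$
$l = -12395$ ($l = - 57 \left(31 - 57\right) - 13877 = \left(-57\right) \left(-26\right) - 13877 = 1482 - 13877 = -12395$)
$\left(- \frac{38367}{-27030} + \left(k - 4663\right)\right) \left(l + U{\left(-139,106 - 105 \right)}\right) = \left(- \frac{38367}{-27030} - 28378\right) \left(-12395 - 126\right) = \left(\left(-38367\right) \left(- \frac{1}{27030}\right) - 28378\right) \left(-12521\right) = \left(\frac{12789}{9010} - 28378\right) \left(-12521\right) = \left(- \frac{255672991}{9010}\right) \left(-12521\right) = \frac{3201281520311}{9010}$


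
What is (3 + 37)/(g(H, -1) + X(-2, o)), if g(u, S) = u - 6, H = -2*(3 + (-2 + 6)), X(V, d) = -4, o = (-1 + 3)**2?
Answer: -5/3 ≈ -1.6667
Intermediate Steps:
o = 4 (o = 2**2 = 4)
H = -14 (H = -2*(3 + 4) = -2*7 = -14)
g(u, S) = -6 + u
(3 + 37)/(g(H, -1) + X(-2, o)) = (3 + 37)/((-6 - 14) - 4) = 40/(-20 - 4) = 40/(-24) = -1/24*40 = -5/3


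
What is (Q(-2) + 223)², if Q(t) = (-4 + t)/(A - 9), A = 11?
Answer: 48400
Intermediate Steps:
Q(t) = -2 + t/2 (Q(t) = (-4 + t)/(11 - 9) = (-4 + t)/2 = (-4 + t)*(½) = -2 + t/2)
(Q(-2) + 223)² = ((-2 + (½)*(-2)) + 223)² = ((-2 - 1) + 223)² = (-3 + 223)² = 220² = 48400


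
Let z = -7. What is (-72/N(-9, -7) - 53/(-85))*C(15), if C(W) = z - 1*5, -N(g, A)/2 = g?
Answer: 3444/85 ≈ 40.518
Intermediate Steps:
N(g, A) = -2*g
C(W) = -12 (C(W) = -7 - 1*5 = -7 - 5 = -12)
(-72/N(-9, -7) - 53/(-85))*C(15) = (-72/((-2*(-9))) - 53/(-85))*(-12) = (-72/18 - 53*(-1/85))*(-12) = (-72*1/18 + 53/85)*(-12) = (-4 + 53/85)*(-12) = -287/85*(-12) = 3444/85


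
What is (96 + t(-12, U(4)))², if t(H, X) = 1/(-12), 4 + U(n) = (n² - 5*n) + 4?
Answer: 1324801/144 ≈ 9200.0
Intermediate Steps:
U(n) = n² - 5*n (U(n) = -4 + ((n² - 5*n) + 4) = -4 + (4 + n² - 5*n) = n² - 5*n)
t(H, X) = -1/12
(96 + t(-12, U(4)))² = (96 - 1/12)² = (1151/12)² = 1324801/144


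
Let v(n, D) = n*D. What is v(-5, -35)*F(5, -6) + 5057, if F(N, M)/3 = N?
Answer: 7682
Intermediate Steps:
v(n, D) = D*n
F(N, M) = 3*N
v(-5, -35)*F(5, -6) + 5057 = (-35*(-5))*(3*5) + 5057 = 175*15 + 5057 = 2625 + 5057 = 7682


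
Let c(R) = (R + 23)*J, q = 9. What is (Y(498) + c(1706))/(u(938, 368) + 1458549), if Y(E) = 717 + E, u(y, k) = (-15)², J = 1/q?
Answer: 6332/6564483 ≈ 0.00096458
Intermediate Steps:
J = ⅑ (J = 1/9 = ⅑ ≈ 0.11111)
u(y, k) = 225
c(R) = 23/9 + R/9 (c(R) = (R + 23)*(⅑) = (23 + R)*(⅑) = 23/9 + R/9)
(Y(498) + c(1706))/(u(938, 368) + 1458549) = ((717 + 498) + (23/9 + (⅑)*1706))/(225 + 1458549) = (1215 + (23/9 + 1706/9))/1458774 = (1215 + 1729/9)*(1/1458774) = (12664/9)*(1/1458774) = 6332/6564483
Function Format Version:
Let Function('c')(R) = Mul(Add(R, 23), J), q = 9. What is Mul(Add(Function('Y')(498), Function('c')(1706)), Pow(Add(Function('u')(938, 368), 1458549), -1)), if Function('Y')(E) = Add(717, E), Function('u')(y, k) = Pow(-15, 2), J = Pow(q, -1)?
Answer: Rational(6332, 6564483) ≈ 0.00096458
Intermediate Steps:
J = Rational(1, 9) (J = Pow(9, -1) = Rational(1, 9) ≈ 0.11111)
Function('u')(y, k) = 225
Function('c')(R) = Add(Rational(23, 9), Mul(Rational(1, 9), R)) (Function('c')(R) = Mul(Add(R, 23), Rational(1, 9)) = Mul(Add(23, R), Rational(1, 9)) = Add(Rational(23, 9), Mul(Rational(1, 9), R)))
Mul(Add(Function('Y')(498), Function('c')(1706)), Pow(Add(Function('u')(938, 368), 1458549), -1)) = Mul(Add(Add(717, 498), Add(Rational(23, 9), Mul(Rational(1, 9), 1706))), Pow(Add(225, 1458549), -1)) = Mul(Add(1215, Add(Rational(23, 9), Rational(1706, 9))), Pow(1458774, -1)) = Mul(Add(1215, Rational(1729, 9)), Rational(1, 1458774)) = Mul(Rational(12664, 9), Rational(1, 1458774)) = Rational(6332, 6564483)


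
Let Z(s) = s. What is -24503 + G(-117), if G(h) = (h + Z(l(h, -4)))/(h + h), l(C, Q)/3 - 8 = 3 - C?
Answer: -1911323/78 ≈ -24504.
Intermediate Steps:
l(C, Q) = 33 - 3*C (l(C, Q) = 24 + 3*(3 - C) = 24 + (9 - 3*C) = 33 - 3*C)
G(h) = (33 - 2*h)/(2*h) (G(h) = (h + (33 - 3*h))/(h + h) = (33 - 2*h)/((2*h)) = (33 - 2*h)*(1/(2*h)) = (33 - 2*h)/(2*h))
-24503 + G(-117) = -24503 + (33/2 - 1*(-117))/(-117) = -24503 - (33/2 + 117)/117 = -24503 - 1/117*267/2 = -24503 - 89/78 = -1911323/78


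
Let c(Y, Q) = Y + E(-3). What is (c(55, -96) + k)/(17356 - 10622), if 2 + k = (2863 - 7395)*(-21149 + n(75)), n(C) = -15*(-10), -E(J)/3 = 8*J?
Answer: 95167593/6734 ≈ 14132.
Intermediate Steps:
E(J) = -24*J
n(C) = 150
k = 95167466 (k = -2 + (2863 - 7395)*(-21149 + 150) = -2 - 4532*(-20999) = -2 + 95167468 = 95167466)
c(Y, Q) = 72 + Y (c(Y, Q) = Y - 24*(-3) = Y + 72 = 72 + Y)
(c(55, -96) + k)/(17356 - 10622) = ((72 + 55) + 95167466)/(17356 - 10622) = (127 + 95167466)/6734 = 95167593*(1/6734) = 95167593/6734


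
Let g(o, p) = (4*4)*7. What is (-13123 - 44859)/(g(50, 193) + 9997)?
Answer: -57982/10109 ≈ -5.7357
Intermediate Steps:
g(o, p) = 112 (g(o, p) = 16*7 = 112)
(-13123 - 44859)/(g(50, 193) + 9997) = (-13123 - 44859)/(112 + 9997) = -57982/10109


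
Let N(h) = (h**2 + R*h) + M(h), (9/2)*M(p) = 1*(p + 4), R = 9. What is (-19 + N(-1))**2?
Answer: 6241/9 ≈ 693.44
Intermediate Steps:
M(p) = 8/9 + 2*p/9 (M(p) = 2*(1*(p + 4))/9 = 2*(1*(4 + p))/9 = 2*(4 + p)/9 = 8/9 + 2*p/9)
N(h) = 8/9 + h**2 + 83*h/9 (N(h) = (h**2 + 9*h) + (8/9 + 2*h/9) = 8/9 + h**2 + 83*h/9)
(-19 + N(-1))**2 = (-19 + (8/9 + (-1)**2 + (83/9)*(-1)))**2 = (-19 + (8/9 + 1 - 83/9))**2 = (-19 - 22/3)**2 = (-79/3)**2 = 6241/9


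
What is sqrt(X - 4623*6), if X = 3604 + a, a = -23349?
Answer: I*sqrt(47483) ≈ 217.91*I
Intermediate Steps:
X = -19745 (X = 3604 - 23349 = -19745)
sqrt(X - 4623*6) = sqrt(-19745 - 4623*6) = sqrt(-19745 - 27738) = sqrt(-47483) = I*sqrt(47483)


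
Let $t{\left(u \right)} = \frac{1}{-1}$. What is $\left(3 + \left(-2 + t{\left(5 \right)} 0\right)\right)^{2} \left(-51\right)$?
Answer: $-51$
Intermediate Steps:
$t{\left(u \right)} = -1$
$\left(3 + \left(-2 + t{\left(5 \right)} 0\right)\right)^{2} \left(-51\right) = \left(3 - 2\right)^{2} \left(-51\right) = 1^{2} \left(-51\right) = 1 \left(-51\right) = -51$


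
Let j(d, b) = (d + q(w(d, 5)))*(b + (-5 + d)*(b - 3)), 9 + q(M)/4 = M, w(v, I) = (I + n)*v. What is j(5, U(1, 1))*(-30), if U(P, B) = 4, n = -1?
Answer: -5880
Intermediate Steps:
w(v, I) = v*(-1 + I) (w(v, I) = (I - 1)*v = (-1 + I)*v = v*(-1 + I))
q(M) = -36 + 4*M
j(d, b) = (-36 + 17*d)*(b + (-5 + d)*(-3 + b)) (j(d, b) = (d + (-36 + 4*(d*(-1 + 5))))*(b + (-5 + d)*(b - 3)) = (d + (-36 + 4*(d*4)))*(b + (-5 + d)*(-3 + b)) = (d + (-36 + 4*(4*d)))*(b + (-5 + d)*(-3 + b)) = (d + (-36 + 16*d))*(b + (-5 + d)*(-3 + b)) = (-36 + 17*d)*(b + (-5 + d)*(-3 + b)))
j(5, U(1, 1))*(-30) = (-540 - 51*5² + 144*4 + 363*5 - 104*4*5 + 17*4*5²)*(-30) = (-540 - 51*25 + 576 + 1815 - 2080 + 17*4*25)*(-30) = (-540 - 1275 + 576 + 1815 - 2080 + 1700)*(-30) = 196*(-30) = -5880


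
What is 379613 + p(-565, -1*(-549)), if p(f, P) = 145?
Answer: 379758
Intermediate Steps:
379613 + p(-565, -1*(-549)) = 379613 + 145 = 379758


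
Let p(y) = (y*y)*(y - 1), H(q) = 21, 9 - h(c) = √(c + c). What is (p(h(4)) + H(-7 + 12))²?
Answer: 1203441 - 817364*√2 ≈ 47514.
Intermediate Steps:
h(c) = 9 - √2*√c (h(c) = 9 - √(c + c) = 9 - √(2*c) = 9 - √2*√c)
p(y) = y²*(-1 + y)
(p(h(4)) + H(-7 + 12))² = ((9 - √2*√4)²*(-1 + (9 - √2*√4)) + 21)² = ((9 - 1*√2*2)²*(-1 + (9 - 1*√2*2)) + 21)² = ((9 - 2*√2)²*(-1 + (9 - 2*√2)) + 21)² = ((9 - 2*√2)²*(8 - 2*√2) + 21)² = (21 + (9 - 2*√2)²*(8 - 2*√2))²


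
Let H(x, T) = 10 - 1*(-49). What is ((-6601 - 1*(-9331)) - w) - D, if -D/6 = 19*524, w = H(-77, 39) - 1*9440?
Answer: 71847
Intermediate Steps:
H(x, T) = 59 (H(x, T) = 10 + 49 = 59)
w = -9381 (w = 59 - 1*9440 = 59 - 9440 = -9381)
D = -59736 (D = -114*524 = -6*9956 = -59736)
((-6601 - 1*(-9331)) - w) - D = ((-6601 - 1*(-9331)) - 1*(-9381)) - 1*(-59736) = ((-6601 + 9331) + 9381) + 59736 = (2730 + 9381) + 59736 = 12111 + 59736 = 71847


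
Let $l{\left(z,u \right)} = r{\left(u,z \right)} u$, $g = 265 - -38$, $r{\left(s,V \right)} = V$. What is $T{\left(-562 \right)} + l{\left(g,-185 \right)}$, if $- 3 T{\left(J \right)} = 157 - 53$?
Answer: $- \frac{168269}{3} \approx -56090.0$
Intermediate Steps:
$T{\left(J \right)} = - \frac{104}{3}$ ($T{\left(J \right)} = - \frac{157 - 53}{3} = \left(- \frac{1}{3}\right) 104 = - \frac{104}{3}$)
$g = 303$ ($g = 265 + 38 = 303$)
$l{\left(z,u \right)} = u z$ ($l{\left(z,u \right)} = z u = u z$)
$T{\left(-562 \right)} + l{\left(g,-185 \right)} = - \frac{104}{3} - 56055 = - \frac{168269}{3}$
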